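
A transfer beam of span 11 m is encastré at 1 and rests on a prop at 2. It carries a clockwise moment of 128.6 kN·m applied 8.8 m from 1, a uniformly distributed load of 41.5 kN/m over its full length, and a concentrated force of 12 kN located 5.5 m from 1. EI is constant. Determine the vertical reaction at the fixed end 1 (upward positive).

Choose R_2 as the redundant. The primary structure is the cantilever fixed at 1.
Downward deflection at the released point 2 due to the loads:
  clockwise couple 128.6 at a = 8.8: M₀a(2L − a)/(2EI) = 7469/EI
  UDL 41.5: wL⁴/(8EI) = 75950/EI
  point load 12 at a = 5.5: Pa²(3L − a)/(6EI) = 1664/EI
  δ_0 = 85083/EI
Tip deflection under a unit load at 2: L³/(3EI) = 443.7/EI.
The prop prevents deflection at 2: R_2 = δ_0/δ_{22} = 85083/443.7 = 191.8 kN.
Vertical equilibrium: R_1 = ΣP − R_2 = 468.5 − 191.8 = 276.7 kN.

R_1 = 276.7 kN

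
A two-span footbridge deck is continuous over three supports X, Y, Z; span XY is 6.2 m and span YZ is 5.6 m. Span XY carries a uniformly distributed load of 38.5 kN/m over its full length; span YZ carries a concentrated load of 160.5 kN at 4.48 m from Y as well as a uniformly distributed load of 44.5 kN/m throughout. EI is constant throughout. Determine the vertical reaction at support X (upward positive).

Release continuity at Y by inserting a hinge; the redundant is the internal moment M_Y. The primary structure is two simply-supported spans XY and YZ.
End slopes at the hinge Y, treating each span as simply supported:
  span XY: UDL 38.5: wL³/(24EI) = 382.3/EI
  span YZ: point load 160.5 at a = 4.48: Pab(L + b)/(6LEI) = 161.1/EI
  span YZ: UDL 44.5: wL³/(24EI) = 325.6/EI
  relative rotation θ_0 = (382.3 + 486.7)/EI = 869/EI
A unit hogging moment at Y produces rotation L₁/(3EI) + L₂/(3EI) = 3.933/EI.
Slope continuity at Y: θ_0 = M_Y·3.933/EI, so M_Y = 869/3.933 = 220.9 kN·m (hogging).
Span XY, ΣM about X with M_Y applied at Y: R_Y^{XY}·6.2 = 740 + 220.9, so R_Y^{XY} = 155 kN and R_X = 238.7 − 155 = 83.72 kN.

R_X = 83.72 kN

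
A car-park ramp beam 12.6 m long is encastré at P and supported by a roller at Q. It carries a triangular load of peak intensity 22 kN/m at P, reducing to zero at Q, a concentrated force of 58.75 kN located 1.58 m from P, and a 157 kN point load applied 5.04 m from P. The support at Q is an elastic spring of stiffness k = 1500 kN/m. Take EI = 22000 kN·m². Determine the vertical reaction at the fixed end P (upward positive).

Remove the prop at Q; the released (primary) structure is a cantilever built in at P.
Free-end deflection of the primary structure under the applied loading (downward +):
  triangular load, peak 22 at the fixed end: w₀L⁴/(30EI) = 18483/EI
  point load 58.75 at a = 1.58: Pa²(3L − a)/(6EI) = 885.4/EI
  point load 157 at a = 5.04: Pa²(3L − a)/(6EI) = 21775/EI
  δ_0 = 41144/EI
Flexibility coefficient — unit upward force at Q: δ_{QQ} = L³/(3EI) = 666.8/EI.
With EI = 22000 kN·m²: δ_0 = 1.8702 m and δ_{QQ} = 0.030309 m/kN.
Compatibility — the spring shortens by R_Q/k under the reaction it provides: δ_0 − R_Q·δ_{QQ} = R_Q/k. With 1/k = 0.000667 m/kN, R_Q = δ_0 / (δ_{QQ} + 1/k) = 1.8702 / (0.030309 + 0.000667) = 60.38 kN.
Vertical equilibrium: R_P = ΣP − R_Q = 354.4 − 60.38 = 294 kN.

R_P = 294 kN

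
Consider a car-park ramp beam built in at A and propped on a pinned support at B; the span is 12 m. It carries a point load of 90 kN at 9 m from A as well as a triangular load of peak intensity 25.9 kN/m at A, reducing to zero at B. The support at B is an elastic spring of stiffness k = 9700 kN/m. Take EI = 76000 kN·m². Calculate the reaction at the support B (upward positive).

R_B = 86.85 kN

Take the reaction at B as the redundant and release it; the primary structure is a cantilever fixed at A.
Downward deflection at the released point B due to the loads:
  point load 90 at a = 9: Pa²(3L − a)/(6EI) = 32805/EI
  triangular load, peak 25.9 at the fixed end: w₀L⁴/(30EI) = 17902/EI
  δ_0 = 50707/EI
Flexibility coefficient — unit upward force at B: δ_{BB} = L³/(3EI) = 576/EI.
With EI = 76000 kN·m²: δ_0 = 0.6672 m and δ_{BB} = 0.007579 m/kN.
Compatibility — the spring shortens by R_B/k under the reaction it provides: δ_0 − R_B·δ_{BB} = R_B/k. With 1/k = 0.000103 m/kN, R_B = δ_0 / (δ_{BB} + 1/k) = 0.6672 / (0.007579 + 0.000103) = 86.85 kN.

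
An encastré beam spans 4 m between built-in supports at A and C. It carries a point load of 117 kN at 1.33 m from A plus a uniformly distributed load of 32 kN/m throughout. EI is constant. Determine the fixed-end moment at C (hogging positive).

M_C = 77.2 kN·m

Take the two fixed-end moments M_A, M_C as redundants; the released structure is the simple span AC.
On the primary (simply-supported) span, the end slopes from the loading are:
  at A: point load 117 at a = 1.33: Pab(L + b)/(6LEI) = 115.5/EI
  at C: point load 117 at a = 1.33: Pab(L + a)/(6LEI) = 92.27/EI
  at A: UDL 32: wL³/(24EI) = 85.33/EI
  at C: UDL 32: wL³/(24EI) = 85.33/EI
  θ_A0 = 200.8/EI,  θ_C0 = 177.6/EI
Flexibility coefficients: a unit moment at one end gives L/(3EI) there and L/(6EI) at the far end, so f₁₁ = f₂₂ = 1.333/EI and f₁₂ = f₂₁ = 0.6667/EI.
Compatibility — zero rotation at each built-in end:
  1.333 M_A + 0.6667 M_C = 200.8
  0.6667 M_A + 1.333 M_C = 177.6
Solving the pair gives M_A = 112 kN·m and M_C = 77.2 kN·m (hogging).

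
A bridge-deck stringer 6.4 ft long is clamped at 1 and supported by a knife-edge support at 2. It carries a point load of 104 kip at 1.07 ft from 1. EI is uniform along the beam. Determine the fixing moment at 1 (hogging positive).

Release the roller at 2. Primary structure: cantilever fixed at 1.
Free-end deflection of the primary structure under the applied loading (downward +):
  point load 104 at a = 1.07: Pa²(3L − a)/(6EI) = 359.8/EI
Tip deflection under a unit load at 2: L³/(3EI) = 87.38/EI.
Compatibility at 2: δ_0 − R_2·δ_{22} = 0, so R_2 = 359.8/87.38 = 4.117 kip.
Moment equilibrium about 1: M_1 = Σ(load moments about 1) − R_2·L = 111.3 − 4.117×6.4 = 84.93 kip·ft.

M_1 = 84.93 kip·ft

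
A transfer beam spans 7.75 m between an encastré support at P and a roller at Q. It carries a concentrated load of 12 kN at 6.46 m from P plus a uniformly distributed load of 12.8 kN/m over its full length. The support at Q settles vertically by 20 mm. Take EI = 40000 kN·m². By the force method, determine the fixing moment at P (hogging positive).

M_P = 143.6 kN·m

Choose R_Q as the redundant. The primary structure is the cantilever fixed at P.
Downward deflection at the released point Q due to the loads:
  point load 12 at a = 6.46: Pa²(3L − a)/(6EI) = 1401/EI
  UDL 12.8: wL⁴/(8EI) = 5772/EI
  δ_0 = 7173/EI
Flexibility coefficient — unit upward force at Q: δ_{QQ} = L³/(3EI) = 155.2/EI.
With EI = 40000 kN·m²: δ_0 = 0.17933 m and δ_{QQ} = 0.003879 m/kN.
Compatibility — the beam at Q must follow the support down by 0.02 m: δ_0 − R_Q·δ_{QQ} = 0.02, so R_Q = (0.17933 − 0.02)/0.003879 = 41.08 kN.
Moment equilibrium about P: M_P = Σ(load moments about P) − R_Q·L = 461.9 − 41.08×7.75 = 143.6 kN·m.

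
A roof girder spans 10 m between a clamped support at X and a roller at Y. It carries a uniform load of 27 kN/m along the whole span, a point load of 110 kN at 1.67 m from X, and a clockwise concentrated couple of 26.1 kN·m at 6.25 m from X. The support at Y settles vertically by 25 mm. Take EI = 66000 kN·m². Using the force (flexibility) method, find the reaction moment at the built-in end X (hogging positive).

M_X = 519.7 kN·m

Remove the prop at Y; the released (primary) structure is a cantilever built in at X.
Free-end deflection of the primary structure under the applied loading (downward +):
  UDL 27: wL⁴/(8EI) = 33750/EI
  point load 110 at a = 1.67: Pa²(3L − a)/(6EI) = 1449/EI
  clockwise couple 26.1 at a = 6.25: M₀a(2L − a)/(2EI) = 1121/EI
  δ_0 = 36320/EI
Tip deflection under a unit load at Y: L³/(3EI) = 333.3/EI.
With EI = 66000 kN·m²: δ_0 = 0.5503 m and δ_{YY} = 0.005051 m/kN.
Compatibility — the beam at Y must follow the support down by 0.025 m: δ_0 − R_Y·δ_{YY} = 0.025, so R_Y = (0.5503 − 0.025)/0.005051 = 104 kN.
Moment equilibrium about X: M_X = Σ(load moments about X) − R_Y·L = 1560 − 104×10 = 519.7 kN·m.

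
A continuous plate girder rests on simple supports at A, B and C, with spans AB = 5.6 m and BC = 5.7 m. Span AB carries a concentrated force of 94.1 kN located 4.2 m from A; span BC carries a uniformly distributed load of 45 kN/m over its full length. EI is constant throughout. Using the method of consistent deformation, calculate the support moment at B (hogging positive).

M_B = 135 kN·m

Release continuity at B by inserting a hinge; the redundant is the internal moment M_B. The primary structure is two simply-supported spans AB and BC.
End slopes at the hinge B, treating each span as simply supported:
  span AB: point load 94.1 at a = 4.2: Pab(L + a)/(6LEI) = 161.4/EI
  span BC: UDL 45: wL³/(24EI) = 347.2/EI
  relative rotation θ_0 = (161.4 + 347.2)/EI = 508.6/EI
A unit hogging moment at B produces rotation L₁/(3EI) + L₂/(3EI) = 3.767/EI.
Slope continuity at B: θ_0 = M_B·3.767/EI, so M_B = 508.6/3.767 = 135 kN·m (hogging).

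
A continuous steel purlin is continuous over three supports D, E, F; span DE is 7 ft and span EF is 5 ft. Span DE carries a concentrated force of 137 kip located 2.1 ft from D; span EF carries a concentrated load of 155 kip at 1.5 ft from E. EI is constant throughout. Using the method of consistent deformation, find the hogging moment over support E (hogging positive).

Take M_E as the redundant. Released structure: two simple spans DE and EF with a hinge at E.
End slopes at the hinge E, treating each span as simply supported:
  span DE: point load 137 at a = 2.1: Pab(L + a)/(6LEI) = 305.4/EI
  span EF: point load 155 at a = 1.5: Pab(L + b)/(6LEI) = 230.6/EI
  relative rotation θ_0 = (305.4 + 230.6)/EI = 536/EI
A unit hogging moment at E produces rotation L₁/(3EI) + L₂/(3EI) = 4/EI.
Slope continuity at E: θ_0 = M_E·4/EI, so M_E = 536/4 = 134 kip·ft (hogging).

M_E = 134 kip·ft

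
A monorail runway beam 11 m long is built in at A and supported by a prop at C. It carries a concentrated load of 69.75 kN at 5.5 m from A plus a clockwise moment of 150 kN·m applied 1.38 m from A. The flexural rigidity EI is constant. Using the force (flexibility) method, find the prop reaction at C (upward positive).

Choose R_C as the redundant. The primary structure is the cantilever fixed at A.
Deflection at C on the released cantilever, summing each load's contribution:
  point load 69.75 at a = 5.5: Pa²(3L − a)/(6EI) = 9671/EI
  clockwise couple 150 at a = 1.38: M₀a(2L − a)/(2EI) = 2134/EI
  δ_0 = 11805/EI
Flexibility coefficient — unit upward force at C: δ_{CC} = L³/(3EI) = 443.7/EI.
The prop prevents deflection at C: R_C = δ_0/δ_{CC} = 11805/443.7 = 26.61 kN.

R_C = 26.61 kN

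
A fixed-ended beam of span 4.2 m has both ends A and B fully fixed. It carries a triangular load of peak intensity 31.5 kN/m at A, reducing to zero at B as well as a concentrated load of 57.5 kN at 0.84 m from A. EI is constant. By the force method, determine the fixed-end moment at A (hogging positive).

M_A = 58.7 kN·m

Release both end moments; the primary structure is a simply-supported span AB with redundants M_A and M_B.
Simple-span end rotations at A and B under the given loads:
  at A: triangular load, peak 31.5: w₀L³/(45EI) = 51.86/EI
  at B: triangular load, peak 31.5: 7w₀L³/(360EI) = 45.38/EI
  at A: point load 57.5 at a = 0.84: Pab(L + b)/(6LEI) = 48.69/EI
  at B: point load 57.5 at a = 0.84: Pab(L + a)/(6LEI) = 32.46/EI
  θ_A0 = 100.5/EI,  θ_B0 = 77.84/EI
Flexibility coefficients: a unit moment at one end gives L/(3EI) there and L/(6EI) at the far end, so f₁₁ = f₂₂ = 1.4/EI and f₁₂ = f₂₁ = 0.7/EI.
Compatibility — zero rotation at each built-in end:
  1.4 M_A + 0.7 M_B = 100.5
  0.7 M_A + 1.4 M_B = 77.84
Solving the pair gives M_A = 58.7 kN·m and M_B = 26.25 kN·m (hogging).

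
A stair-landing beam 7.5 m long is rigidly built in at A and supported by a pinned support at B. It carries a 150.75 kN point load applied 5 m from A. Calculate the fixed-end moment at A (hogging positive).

Remove the prop at B; the released (primary) structure is a cantilever built in at A.
Free-end deflection of the primary structure under the applied loading (downward +):
  point load 150.75 at a = 5: Pa²(3L − a)/(6EI) = 10992/EI
Tip deflection under a unit load at B: L³/(3EI) = 140.6/EI.
Compatibility at B: δ_0 − R_B·δ_{BB} = 0, so R_B = 10992/140.6 = 78.17 kN.
Moment equilibrium about A: M_A = Σ(load moments about A) − R_B·L = 753.8 − 78.17×7.5 = 167.5 kN·m.

M_A = 167.5 kN·m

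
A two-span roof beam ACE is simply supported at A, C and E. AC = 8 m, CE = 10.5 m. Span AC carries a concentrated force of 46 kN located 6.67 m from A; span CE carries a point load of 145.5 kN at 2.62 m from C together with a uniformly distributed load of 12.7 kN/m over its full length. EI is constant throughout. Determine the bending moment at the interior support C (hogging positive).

M_C = 261.7 kN·m

Take M_C as the redundant. Released structure: two simple spans AC and CE with a hinge at C.
Discontinuity in slope at C on the released structure — sum the simple-span end rotations:
  span AC: point load 46 at a = 6.67: Pab(L + a)/(6LEI) = 124.7/EI
  span CE: point load 145.5 at a = 2.62: Pab(L + b)/(6LEI) = 876.4/EI
  span CE: UDL 12.7: wL³/(24EI) = 612.6/EI
  relative rotation θ_0 = (124.7 + 1489)/EI = 1614/EI
A unit hogging moment at C produces rotation L₁/(3EI) + L₂/(3EI) = 6.167/EI.
Compatibility: M_C·(L₁+L₂)/(3EI) = θ_0, giving M_C = 261.7 kN·m (hogging).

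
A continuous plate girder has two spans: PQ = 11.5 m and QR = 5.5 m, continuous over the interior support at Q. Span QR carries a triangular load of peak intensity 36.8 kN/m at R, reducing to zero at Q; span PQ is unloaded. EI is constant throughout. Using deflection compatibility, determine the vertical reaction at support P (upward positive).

Insert a hinge at Q; M_Q is the redundant, and each span becomes simply supported.
End slopes at the hinge Q, treating each span as simply supported:
  span QR: triangular load, peak 36.8: 7w₀L³/(360EI) = 119.1/EI
  relative rotation θ_0 = (0 + 119.1)/EI = 119.1/EI
A unit hogging moment at Q produces rotation L₁/(3EI) + L₂/(3EI) = 5.667/EI.
Compatibility: M_Q·(L₁+L₂)/(3EI) = θ_0, giving M_Q = 21.01 kN·m (hogging).
Span PQ, ΣM about P with M_Q applied at Q: R_Q^{PQ}·11.5 = 0 + 21.01, so R_Q^{PQ} = 1.827 kN and R_P = 0 − 1.827 = -1.827 kN.

R_P = -1.827 kN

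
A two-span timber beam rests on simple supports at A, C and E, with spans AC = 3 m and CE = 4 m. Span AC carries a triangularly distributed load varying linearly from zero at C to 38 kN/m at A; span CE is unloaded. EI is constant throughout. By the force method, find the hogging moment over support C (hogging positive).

M_C = 8.55 kN·m

Release continuity at C by inserting a hinge; the redundant is the internal moment M_C. The primary structure is two simply-supported spans AC and CE.
End slopes at the hinge C, treating each span as simply supported:
  span AC: triangular load, peak 38: 7w₀L³/(360EI) = 19.95/EI
  relative rotation θ_0 = (19.95 + 0)/EI = 19.95/EI
A unit hogging moment at C produces rotation L₁/(3EI) + L₂/(3EI) = 2.333/EI.
Slope continuity at C: θ_0 = M_C·2.333/EI, so M_C = 19.95/2.333 = 8.55 kN·m (hogging).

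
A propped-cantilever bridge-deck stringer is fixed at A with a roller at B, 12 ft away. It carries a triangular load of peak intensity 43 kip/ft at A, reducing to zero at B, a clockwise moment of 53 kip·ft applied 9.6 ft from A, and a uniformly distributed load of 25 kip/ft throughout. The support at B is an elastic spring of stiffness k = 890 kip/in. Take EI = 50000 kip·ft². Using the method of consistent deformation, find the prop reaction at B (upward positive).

Release the roller at B. Primary structure: cantilever fixed at A.
Primary-structure tip deflection at B by superposition:
  triangular load, peak 43 at the fixed end: w₀L⁴/(30EI) = 29722/EI
  clockwise couple 53 at a = 9.6: M₀a(2L − a)/(2EI) = 3663/EI
  UDL 25: wL⁴/(8EI) = 64800/EI
  δ_0 = 98185/EI
Flexibility coefficient — unit upward force at B: δ_{BB} = L³/(3EI) = 576/EI.
With EI = 50000 kip·ft²: δ_0 = 1.9637 ft and δ_{BB} = 0.01152 ft/kip.
Compatibility — the spring shortens by R_B/k under the reaction it provides: δ_0 − R_B·δ_{BB} = R_B/k. With 1/k = 1/(890×12) ft/kip = 0.000094 ft/kip, R_B = δ_0 / (δ_{BB} + 1/k) = 1.9637 / (0.01152 + 0.000094) = 169.1 kip.

R_B = 169.1 kip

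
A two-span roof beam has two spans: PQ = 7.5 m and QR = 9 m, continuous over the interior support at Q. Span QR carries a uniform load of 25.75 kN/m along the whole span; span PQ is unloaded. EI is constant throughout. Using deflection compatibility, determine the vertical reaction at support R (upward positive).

Take M_Q as the redundant. Released structure: two simple spans PQ and QR with a hinge at Q.
End slopes at the hinge Q, treating each span as simply supported:
  span QR: UDL 25.75: wL³/(24EI) = 782.2/EI
  relative rotation θ_0 = (0 + 782.2)/EI = 782.2/EI
A unit hogging moment at Q produces rotation L₁/(3EI) + L₂/(3EI) = 5.5/EI.
Slope continuity at Q: θ_0 = M_Q·5.5/EI, so M_Q = 782.2/5.5 = 142.2 kN·m (hogging).
Span QR, ΣM about R: R_Q^{QR}·9 = 1043 + 142.2, so R_Q^{QR} = 131.7 kN and R_R = 231.8 − 131.7 = 100.1 kN.

R_R = 100.1 kN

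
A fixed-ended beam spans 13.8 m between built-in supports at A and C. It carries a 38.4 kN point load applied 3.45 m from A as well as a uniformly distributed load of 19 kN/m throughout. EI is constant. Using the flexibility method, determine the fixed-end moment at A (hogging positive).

Release both end moments; the primary structure is a simply-supported span AC with redundants M_A and M_C.
On the primary (simply-supported) span, the end slopes from the loading are:
  at A: point load 38.4 at a = 3.45: Pab(L + b)/(6LEI) = 399.9/EI
  at C: point load 38.4 at a = 3.45: Pab(L + a)/(6LEI) = 285.7/EI
  at A: UDL 19: wL³/(24EI) = 2081/EI
  at C: UDL 19: wL³/(24EI) = 2081/EI
  θ_A0 = 2480/EI,  θ_C0 = 2366/EI
Flexibility coefficients: a unit moment at one end gives L/(3EI) there and L/(6EI) at the far end, so f₁₁ = f₂₂ = 4.6/EI and f₁₂ = f₂₁ = 2.3/EI.
Compatibility — zero rotation at each built-in end:
  4.6 M_A + 2.3 M_C = 2480
  2.3 M_A + 4.6 M_C = 2366
Solving the pair gives M_A = 376.1 kN·m and M_C = 326.4 kN·m (hogging).

M_A = 376.1 kN·m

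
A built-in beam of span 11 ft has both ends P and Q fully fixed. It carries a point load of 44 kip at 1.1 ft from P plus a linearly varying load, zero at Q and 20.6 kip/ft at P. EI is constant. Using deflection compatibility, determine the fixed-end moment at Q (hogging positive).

Take the two fixed-end moments M_P, M_Q as redundants; the released structure is the simple span PQ.
End rotations of the released simple span under the applied load (×1/EI):
  at P: point load 44 at a = 1.1: Pab(L + b)/(6LEI) = 151.7/EI
  at Q: point load 44 at a = 1.1: Pab(L + a)/(6LEI) = 87.85/EI
  at P: triangular load, peak 20.6: w₀L³/(45EI) = 609.3/EI
  at Q: triangular load, peak 20.6: 7w₀L³/(360EI) = 533.1/EI
  θ_P0 = 761/EI,  θ_Q0 = 621/EI
Flexibility coefficients: a unit moment at one end gives L/(3EI) there and L/(6EI) at the far end, so f₁₁ = f₂₂ = 3.667/EI and f₁₂ = f₂₁ = 1.833/EI.
Compatibility — zero rotation at each built-in end:
  3.667 M_P + 1.833 M_Q = 761
  1.833 M_P + 3.667 M_Q = 621
Solving the pair gives M_P = 163.8 kip·ft and M_Q = 87.44 kip·ft (hogging).

M_Q = 87.44 kip·ft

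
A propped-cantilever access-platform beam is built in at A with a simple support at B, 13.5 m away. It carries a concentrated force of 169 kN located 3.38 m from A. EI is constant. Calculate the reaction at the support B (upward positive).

Choose R_B as the redundant. The primary structure is the cantilever fixed at A.
Primary-structure tip deflection at B by superposition:
  point load 169 at a = 3.38: Pa²(3L − a)/(6EI) = 11945/EI
Tip deflection under a unit load at B: L³/(3EI) = 820.1/EI.
Compatibility at B: δ_0 − R_B·δ_{BB} = 0, so R_B = 11945/820.1 = 14.56 kN.

R_B = 14.56 kN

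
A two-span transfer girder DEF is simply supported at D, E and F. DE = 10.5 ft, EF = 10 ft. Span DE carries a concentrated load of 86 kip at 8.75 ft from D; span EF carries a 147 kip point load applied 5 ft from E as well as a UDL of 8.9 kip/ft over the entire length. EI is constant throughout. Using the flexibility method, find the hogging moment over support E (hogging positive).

Take M_E as the redundant. Released structure: two simple spans DE and EF with a hinge at E.
End slopes at the hinge E, treating each span as simply supported:
  span DE: point load 86 at a = 8.75: Pab(L + a)/(6LEI) = 402.4/EI
  span EF: point load 147 at a = 5: Pab(L + b)/(6LEI) = 918.8/EI
  span EF: UDL 8.9: wL³/(24EI) = 370.8/EI
  relative rotation θ_0 = (402.4 + 1290)/EI = 1692/EI
A unit hogging moment at E produces rotation L₁/(3EI) + L₂/(3EI) = 6.833/EI.
Compatibility: M_E·(L₁+L₂)/(3EI) = θ_0, giving M_E = 247.6 kip·ft (hogging).

M_E = 247.6 kip·ft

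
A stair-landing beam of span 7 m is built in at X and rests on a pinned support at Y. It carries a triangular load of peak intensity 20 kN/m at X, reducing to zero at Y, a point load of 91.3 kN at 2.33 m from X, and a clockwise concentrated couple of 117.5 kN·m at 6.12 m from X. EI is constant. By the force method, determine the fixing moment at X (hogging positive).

Choose R_Y as the redundant. The primary structure is the cantilever fixed at X.
Deflection at Y on the released cantilever, summing each load's contribution:
  triangular load, peak 20 at the fixed end: w₀L⁴/(30EI) = 1601/EI
  point load 91.3 at a = 2.33: Pa²(3L − a)/(6EI) = 1542/EI
  clockwise couple 117.5 at a = 6.12: M₀a(2L − a)/(2EI) = 2833/EI
  δ_0 = 5976/EI
Tip deflection under a unit load at Y: L³/(3EI) = 114.3/EI.
The prop prevents deflection at Y: R_Y = δ_0/δ_{YY} = 5976/114.3 = 52.27 kN.
Moment equilibrium about X: M_X = Σ(load moments about X) − R_Y·L = 493.6 − 52.27×7 = 127.7 kN·m.

M_X = 127.7 kN·m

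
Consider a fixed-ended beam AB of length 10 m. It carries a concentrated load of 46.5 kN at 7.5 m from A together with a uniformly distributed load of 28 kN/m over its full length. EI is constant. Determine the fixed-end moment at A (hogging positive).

Release both end moments; the primary structure is a simply-supported span AB with redundants M_A and M_B.
Simple-span end rotations at A and B under the given loads:
  at A: point load 46.5 at a = 7.5: Pab(L + b)/(6LEI) = 181.6/EI
  at B: point load 46.5 at a = 7.5: Pab(L + a)/(6LEI) = 254.3/EI
  at A: UDL 28: wL³/(24EI) = 1167/EI
  at B: UDL 28: wL³/(24EI) = 1167/EI
  θ_A0 = 1348/EI,  θ_B0 = 1421/EI
Flexibility coefficients: a unit moment at one end gives L/(3EI) there and L/(6EI) at the far end, so f₁₁ = f₂₂ = 3.333/EI and f₁₂ = f₂₁ = 1.667/EI.
Compatibility — zero rotation at each built-in end:
  3.333 M_A + 1.667 M_B = 1348
  1.667 M_A + 3.333 M_B = 1421
Solving the pair gives M_A = 255.1 kN·m and M_B = 298.7 kN·m (hogging).

M_A = 255.1 kN·m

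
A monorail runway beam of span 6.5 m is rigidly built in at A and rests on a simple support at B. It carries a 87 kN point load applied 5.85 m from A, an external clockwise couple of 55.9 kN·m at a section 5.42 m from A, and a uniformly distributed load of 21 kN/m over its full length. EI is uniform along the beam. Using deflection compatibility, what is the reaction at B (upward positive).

Release the roller at B. Primary structure: cantilever fixed at A.
Deflection at B on the released cantilever, summing each load's contribution:
  point load 87 at a = 5.85: Pa²(3L − a)/(6EI) = 6773/EI
  clockwise couple 55.9 at a = 5.42: M₀a(2L − a)/(2EI) = 1148/EI
  UDL 21: wL⁴/(8EI) = 4686/EI
  δ_0 = 12608/EI
Tip deflection under a unit load at B: L³/(3EI) = 91.54/EI.
The prop prevents deflection at B: R_B = δ_0/δ_{BB} = 12608/91.54 = 137.7 kN.

R_B = 137.7 kN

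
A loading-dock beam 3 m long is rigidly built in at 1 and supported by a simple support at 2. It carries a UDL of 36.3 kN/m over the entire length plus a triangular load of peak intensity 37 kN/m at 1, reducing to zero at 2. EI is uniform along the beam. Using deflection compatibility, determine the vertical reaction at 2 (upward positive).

R_2 = 51.94 kN

Choose R_2 as the redundant. The primary structure is the cantilever fixed at 1.
Deflection at 2 on the released cantilever, summing each load's contribution:
  UDL 36.3: wL⁴/(8EI) = 367.5/EI
  triangular load, peak 37 at the fixed end: w₀L⁴/(30EI) = 99.9/EI
  δ_0 = 467.4/EI
Flexibility coefficient — unit upward force at 2: δ_{22} = L³/(3EI) = 9/EI.
Compatibility at 2: δ_0 − R_2·δ_{22} = 0, so R_2 = 467.4/9 = 51.94 kN.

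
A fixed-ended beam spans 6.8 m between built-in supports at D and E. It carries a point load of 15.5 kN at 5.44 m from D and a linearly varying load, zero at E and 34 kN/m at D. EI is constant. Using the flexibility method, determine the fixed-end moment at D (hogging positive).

M_D = 81.98 kN·m

Take the two fixed-end moments M_D, M_E as redundants; the released structure is the simple span DE.
On the primary (simply-supported) span, the end slopes from the loading are:
  at D: point load 15.5 at a = 5.44: Pab(L + b)/(6LEI) = 22.94/EI
  at E: point load 15.5 at a = 5.44: Pab(L + a)/(6LEI) = 34.4/EI
  at D: triangular load, peak 34: w₀L³/(45EI) = 237.6/EI
  at E: triangular load, peak 34: 7w₀L³/(360EI) = 207.9/EI
  θ_D0 = 260.5/EI,  θ_E0 = 242.3/EI
Flexibility coefficients: a unit moment at one end gives L/(3EI) there and L/(6EI) at the far end, so f₁₁ = f₂₂ = 2.267/EI and f₁₂ = f₂₁ = 1.133/EI.
Compatibility — zero rotation at each built-in end:
  2.267 M_D + 1.133 M_E = 260.5
  1.133 M_D + 2.267 M_E = 242.3
Solving the pair gives M_D = 81.98 kN·m and M_E = 65.9 kN·m (hogging).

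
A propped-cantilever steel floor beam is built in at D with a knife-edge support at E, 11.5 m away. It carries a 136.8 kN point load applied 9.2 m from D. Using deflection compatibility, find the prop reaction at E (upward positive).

R_E = 96.31 kN

Release the roller at E. Primary structure: cantilever fixed at D.
Free-end deflection of the primary structure under the applied loading (downward +):
  point load 136.8 at a = 9.2: Pa²(3L − a)/(6EI) = 48824/EI
Tip deflection under a unit load at E: L³/(3EI) = 507/EI.
The prop prevents deflection at E: R_E = δ_0/δ_{EE} = 48824/507 = 96.31 kN.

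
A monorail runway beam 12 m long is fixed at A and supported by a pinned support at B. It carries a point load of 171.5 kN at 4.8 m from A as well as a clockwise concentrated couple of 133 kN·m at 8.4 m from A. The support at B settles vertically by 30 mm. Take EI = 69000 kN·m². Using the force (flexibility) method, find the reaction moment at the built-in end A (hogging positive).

Remove the prop at B; the released (primary) structure is a cantilever built in at A.
Deflection at B on the released cantilever, summing each load's contribution:
  point load 171.5 at a = 4.8: Pa²(3L − a)/(6EI) = 20547/EI
  clockwise couple 133 at a = 8.4: M₀a(2L − a)/(2EI) = 8714/EI
  δ_0 = 29261/EI
Tip deflection under a unit load at B: L³/(3EI) = 576/EI.
With EI = 69000 kN·m²: δ_0 = 0.42408 m and δ_{BB} = 0.008348 m/kN.
Compatibility — the beam at B must follow the support down by 0.03 m: δ_0 − R_B·δ_{BB} = 0.03, so R_B = (0.42408 − 0.03)/0.008348 = 47.21 kN.
Moment equilibrium about A: M_A = Σ(load moments about A) − R_B·L = 956.2 − 47.21×12 = 389.7 kN·m.

M_A = 389.7 kN·m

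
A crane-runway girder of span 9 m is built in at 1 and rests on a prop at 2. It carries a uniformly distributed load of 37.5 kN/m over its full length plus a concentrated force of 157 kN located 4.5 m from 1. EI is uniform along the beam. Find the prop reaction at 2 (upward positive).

Remove the prop at 2; the released (primary) structure is a cantilever built in at 1.
Free-end deflection of the primary structure under the applied loading (downward +):
  UDL 37.5: wL⁴/(8EI) = 30755/EI
  point load 157 at a = 4.5: Pa²(3L − a)/(6EI) = 11922/EI
  δ_0 = 42677/EI
Tip deflection under a unit load at 2: L³/(3EI) = 243/EI.
Compatibility at 2: δ_0 − R_2·δ_{22} = 0, so R_2 = 42677/243 = 175.6 kN.

R_2 = 175.6 kN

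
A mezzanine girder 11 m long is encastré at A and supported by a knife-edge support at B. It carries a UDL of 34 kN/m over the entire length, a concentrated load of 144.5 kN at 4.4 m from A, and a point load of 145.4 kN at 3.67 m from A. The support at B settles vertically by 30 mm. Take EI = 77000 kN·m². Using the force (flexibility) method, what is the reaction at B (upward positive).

R_B = 186.7 kN

Take the reaction at B as the redundant and release it; the primary structure is a cantilever fixed at A.
Downward deflection at the released point B due to the loads:
  UDL 34: wL⁴/(8EI) = 62224/EI
  point load 144.5 at a = 4.4: Pa²(3L − a)/(6EI) = 13335/EI
  point load 145.4 at a = 3.67: Pa²(3L − a)/(6EI) = 9573/EI
  δ_0 = 85132/EI
Flexibility coefficient — unit upward force at B: δ_{BB} = L³/(3EI) = 443.7/EI.
With EI = 77000 kN·m²: δ_0 = 1.1056 m and δ_{BB} = 0.005762 m/kN.
Compatibility — the beam at B must follow the support down by 0.03 m: δ_0 − R_B·δ_{BB} = 0.03, so R_B = (1.1056 − 0.03)/0.005762 = 186.7 kN.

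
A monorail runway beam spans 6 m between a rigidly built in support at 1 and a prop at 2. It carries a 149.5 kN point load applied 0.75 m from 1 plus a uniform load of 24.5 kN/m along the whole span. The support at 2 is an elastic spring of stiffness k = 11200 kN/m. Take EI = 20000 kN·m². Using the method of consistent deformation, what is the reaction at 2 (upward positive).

Release the roller at 2. Primary structure: cantilever fixed at 1.
Deflection at 2 on the released cantilever, summing each load's contribution:
  point load 149.5 at a = 0.75: Pa²(3L − a)/(6EI) = 241.8/EI
  UDL 24.5: wL⁴/(8EI) = 3969/EI
  δ_0 = 4211/EI
Flexibility coefficient — unit upward force at 2: δ_{22} = L³/(3EI) = 72/EI.
With EI = 20000 kN·m²: δ_0 = 0.21054 m and δ_{22} = 0.0036 m/kN.
Compatibility — the spring shortens by R_2/k under the reaction it provides: δ_0 − R_2·δ_{22} = R_2/k. With 1/k = 0.000089 m/kN, R_2 = δ_0 / (δ_{22} + 1/k) = 0.21054 / (0.0036 + 0.000089) = 57.07 kN.

R_2 = 57.07 kN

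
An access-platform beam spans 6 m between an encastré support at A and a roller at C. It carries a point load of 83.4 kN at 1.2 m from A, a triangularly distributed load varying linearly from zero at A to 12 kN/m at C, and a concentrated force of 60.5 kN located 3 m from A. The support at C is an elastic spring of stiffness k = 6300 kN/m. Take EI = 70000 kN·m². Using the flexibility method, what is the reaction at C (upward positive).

Remove the prop at C; the released (primary) structure is a cantilever built in at A.
Downward deflection at the released point C due to the loads:
  point load 83.4 at a = 1.2: Pa²(3L − a)/(6EI) = 336.3/EI
  triangular load, peak 12 at the free end: 11w₀L⁴/(120EI) = 1426/EI
  point load 60.5 at a = 3: Pa²(3L − a)/(6EI) = 1361/EI
  δ_0 = 3123/EI
Tip deflection under a unit load at C: L³/(3EI) = 72/EI.
With EI = 70000 kN·m²: δ_0 = 0.044616 m and δ_{CC} = 0.001029 m/kN.
Compatibility — the spring shortens by R_C/k under the reaction it provides: δ_0 − R_C·δ_{CC} = R_C/k. With 1/k = 0.000159 m/kN, R_C = δ_0 / (δ_{CC} + 1/k) = 0.044616 / (0.001029 + 0.000159) = 37.58 kN.

R_C = 37.58 kN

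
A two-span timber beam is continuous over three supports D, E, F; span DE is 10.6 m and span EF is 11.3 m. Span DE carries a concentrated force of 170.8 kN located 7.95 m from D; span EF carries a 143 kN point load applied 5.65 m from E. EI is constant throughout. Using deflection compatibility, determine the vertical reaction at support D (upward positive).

Insert a hinge at E; M_E is the redundant, and each span becomes simply supported.
Discontinuity in slope at E on the released structure — sum the simple-span end rotations:
  span DE: point load 170.8 at a = 7.95: Pab(L + a)/(6LEI) = 1050/EI
  span EF: point load 143 at a = 5.65: Pab(L + b)/(6LEI) = 1141/EI
  relative rotation θ_0 = (1050 + 1141)/EI = 2191/EI
A unit hogging moment at E produces rotation L₁/(3EI) + L₂/(3EI) = 7.3/EI.
Compatibility: M_E·(L₁+L₂)/(3EI) = θ_0, giving M_E = 300.1 kN·m (hogging).
Span DE, ΣM about D with M_E applied at E: R_E^{DE}·10.6 = 1358 + 300.1, so R_E^{DE} = 156.4 kN and R_D = 170.8 − 156.4 = 14.39 kN.

R_D = 14.39 kN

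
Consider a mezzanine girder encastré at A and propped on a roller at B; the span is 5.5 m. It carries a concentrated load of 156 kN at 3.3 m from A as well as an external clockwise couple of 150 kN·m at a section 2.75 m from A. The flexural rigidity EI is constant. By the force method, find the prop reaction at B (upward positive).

Take the reaction at B as the redundant and release it; the primary structure is a cantilever fixed at A.
Downward deflection at the released point B due to the loads:
  point load 156 at a = 3.3: Pa²(3L − a)/(6EI) = 3737/EI
  clockwise couple 150 at a = 2.75: M₀a(2L − a)/(2EI) = 1702/EI
  δ_0 = 5439/EI
Tip deflection under a unit load at B: L³/(3EI) = 55.46/EI.
The prop prevents deflection at B: R_B = δ_0/δ_{BB} = 5439/55.46 = 98.07 kN.

R_B = 98.07 kN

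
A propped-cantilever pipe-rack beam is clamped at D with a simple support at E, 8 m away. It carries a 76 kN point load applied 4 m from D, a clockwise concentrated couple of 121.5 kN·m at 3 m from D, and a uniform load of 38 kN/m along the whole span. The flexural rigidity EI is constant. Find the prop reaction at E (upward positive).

R_E = 151.6 kN

Remove the prop at E; the released (primary) structure is a cantilever built in at D.
Free-end deflection of the primary structure under the applied loading (downward +):
  point load 76 at a = 4: Pa²(3L − a)/(6EI) = 4053/EI
  clockwise couple 121.5 at a = 3: M₀a(2L − a)/(2EI) = 2369/EI
  UDL 38: wL⁴/(8EI) = 19456/EI
  δ_0 = 25879/EI
Tip deflection under a unit load at E: L³/(3EI) = 170.7/EI.
Compatibility at E: δ_0 − R_E·δ_{EE} = 0, so R_E = 25879/170.7 = 151.6 kN.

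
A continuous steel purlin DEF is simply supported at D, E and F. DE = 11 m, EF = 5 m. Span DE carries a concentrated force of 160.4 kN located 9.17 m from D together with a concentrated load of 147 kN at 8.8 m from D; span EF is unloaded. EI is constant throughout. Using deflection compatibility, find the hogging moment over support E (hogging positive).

Take M_E as the redundant. Released structure: two simple spans DE and EF with a hinge at E.
Discontinuity in slope at E on the released structure — sum the simple-span end rotations:
  span DE: point load 160.4 at a = 9.17: Pab(L + a)/(6LEI) = 822.6/EI
  span DE: point load 147 at a = 8.8: Pab(L + a)/(6LEI) = 853.8/EI
  relative rotation θ_0 = (1676 + 0)/EI = 1676/EI
A unit hogging moment at E produces rotation L₁/(3EI) + L₂/(3EI) = 5.333/EI.
Slope continuity at E: θ_0 = M_E·5.333/EI, so M_E = 1676/5.333 = 314.3 kN·m (hogging).

M_E = 314.3 kN·m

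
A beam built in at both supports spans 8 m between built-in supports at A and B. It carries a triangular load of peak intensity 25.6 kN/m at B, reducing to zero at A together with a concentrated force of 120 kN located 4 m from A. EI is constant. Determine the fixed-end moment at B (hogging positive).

M_B = 201.9 kN·m

Release both end moments; the primary structure is a simply-supported span AB with redundants M_A and M_B.
On the primary (simply-supported) span, the end slopes from the loading are:
  at A: triangular load, peak 25.6: 7w₀L³/(360EI) = 254.9/EI
  at B: triangular load, peak 25.6: w₀L³/(45EI) = 291.3/EI
  at A: point load 120 at a = 4: Pab(L + b)/(6LEI) = 480/EI
  at B: point load 120 at a = 4: Pab(L + a)/(6LEI) = 480/EI
  θ_A0 = 734.9/EI,  θ_B0 = 771.3/EI
Flexibility coefficients: a unit moment at one end gives L/(3EI) there and L/(6EI) at the far end, so f₁₁ = f₂₂ = 2.667/EI and f₁₂ = f₂₁ = 1.333/EI.
Compatibility — zero rotation at each built-in end:
  2.667 M_A + 1.333 M_B = 734.9
  1.333 M_A + 2.667 M_B = 771.3
Solving the pair gives M_A = 174.6 kN·m and M_B = 201.9 kN·m (hogging).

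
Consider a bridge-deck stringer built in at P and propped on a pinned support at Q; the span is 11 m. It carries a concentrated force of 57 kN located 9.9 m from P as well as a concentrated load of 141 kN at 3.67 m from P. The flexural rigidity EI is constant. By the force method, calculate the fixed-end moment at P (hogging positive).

Take the reaction at Q as the redundant and release it; the primary structure is a cantilever fixed at P.
Free-end deflection of the primary structure under the applied loading (downward +):
  point load 57 at a = 9.9: Pa²(3L − a)/(6EI) = 21508/EI
  point load 141 at a = 3.67: Pa²(3L − a)/(6EI) = 9284/EI
  δ_0 = 30792/EI
Flexibility coefficient — unit upward force at Q: δ_{QQ} = L³/(3EI) = 443.7/EI.
The prop prevents deflection at Q: R_Q = δ_0/δ_{QQ} = 30792/443.7 = 69.4 kN.
Moment equilibrium about P: M_P = Σ(load moments about P) − R_Q·L = 1082 − 69.4×11 = 318.3 kN·m.

M_P = 318.3 kN·m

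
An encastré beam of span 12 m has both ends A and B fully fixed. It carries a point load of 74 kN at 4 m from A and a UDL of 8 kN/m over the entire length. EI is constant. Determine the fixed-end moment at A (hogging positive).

Release both end moments; the primary structure is a simply-supported span AB with redundants M_A and M_B.
Simple-span end rotations at A and B under the given loads:
  at A: point load 74 at a = 4: Pab(L + b)/(6LEI) = 657.8/EI
  at B: point load 74 at a = 4: Pab(L + a)/(6LEI) = 526.2/EI
  at A: UDL 8: wL³/(24EI) = 576/EI
  at B: UDL 8: wL³/(24EI) = 576/EI
  θ_A0 = 1234/EI,  θ_B0 = 1102/EI
Flexibility coefficients: a unit moment at one end gives L/(3EI) there and L/(6EI) at the far end, so f₁₁ = f₂₂ = 4/EI and f₁₂ = f₂₁ = 2/EI.
Compatibility — zero rotation at each built-in end:
  4 M_A + 2 M_B = 1234
  2 M_A + 4 M_B = 1102
Solving the pair gives M_A = 227.6 kN·m and M_B = 161.8 kN·m (hogging).

M_A = 227.6 kN·m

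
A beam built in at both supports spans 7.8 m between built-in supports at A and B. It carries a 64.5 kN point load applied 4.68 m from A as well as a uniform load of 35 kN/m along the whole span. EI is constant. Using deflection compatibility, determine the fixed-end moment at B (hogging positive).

M_B = 249.9 kN·m

Release both end moments; the primary structure is a simply-supported span AB with redundants M_A and M_B.
On the primary (simply-supported) span, the end slopes from the loading are:
  at A: point load 64.5 at a = 4.68: Pab(L + b)/(6LEI) = 219.8/EI
  at B: point load 64.5 at a = 4.68: Pab(L + a)/(6LEI) = 251.1/EI
  at A: UDL 35: wL³/(24EI) = 692.1/EI
  at B: UDL 35: wL³/(24EI) = 692.1/EI
  θ_A0 = 911.8/EI,  θ_B0 = 943.2/EI
Flexibility coefficients: a unit moment at one end gives L/(3EI) there and L/(6EI) at the far end, so f₁₁ = f₂₂ = 2.6/EI and f₁₂ = f₂₁ = 1.3/EI.
Compatibility — zero rotation at each built-in end:
  2.6 M_A + 1.3 M_B = 911.8
  1.3 M_A + 2.6 M_B = 943.2
Solving the pair gives M_A = 225.7 kN·m and M_B = 249.9 kN·m (hogging).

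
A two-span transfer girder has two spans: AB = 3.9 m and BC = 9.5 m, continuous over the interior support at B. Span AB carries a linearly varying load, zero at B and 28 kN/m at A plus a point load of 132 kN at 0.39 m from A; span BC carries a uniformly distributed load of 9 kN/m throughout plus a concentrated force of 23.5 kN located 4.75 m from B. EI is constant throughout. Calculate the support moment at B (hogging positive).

M_B = 116.3 kN·m

Insert a hinge at B; M_B is the redundant, and each span becomes simply supported.
Discontinuity in slope at B on the released structure — sum the simple-span end rotations:
  span AB: triangular load, peak 28: 7w₀L³/(360EI) = 32.3/EI
  span AB: point load 132 at a = 0.39: Pab(L + a)/(6LEI) = 33.13/EI
  span BC: UDL 9: wL³/(24EI) = 321.5/EI
  span BC: point load 23.5 at a = 4.75: Pab(L + b)/(6LEI) = 132.6/EI
  relative rotation θ_0 = (65.42 + 454.1)/EI = 519.5/EI
A unit hogging moment at B produces rotation L₁/(3EI) + L₂/(3EI) = 4.467/EI.
Slope continuity at B: θ_0 = M_B·4.467/EI, so M_B = 519.5/4.467 = 116.3 kN·m (hogging).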